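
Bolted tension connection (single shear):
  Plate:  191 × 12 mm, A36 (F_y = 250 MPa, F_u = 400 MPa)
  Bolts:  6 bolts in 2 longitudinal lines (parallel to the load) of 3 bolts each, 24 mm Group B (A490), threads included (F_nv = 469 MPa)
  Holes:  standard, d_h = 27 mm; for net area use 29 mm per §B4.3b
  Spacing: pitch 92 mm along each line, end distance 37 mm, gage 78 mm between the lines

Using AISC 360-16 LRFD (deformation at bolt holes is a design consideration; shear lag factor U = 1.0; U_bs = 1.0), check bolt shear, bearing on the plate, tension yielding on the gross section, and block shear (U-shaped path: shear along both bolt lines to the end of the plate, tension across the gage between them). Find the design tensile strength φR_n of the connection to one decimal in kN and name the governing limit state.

Bolt shear: A_b = π(24)²/4 = 452.39 mm². φR_n = 0.75 × 469 × 452.39 × 6 × 1 = 954.8 kN.
Bearing (12 mm plate, F_u = 400 MPa): end bolts L_c = 37 − 27/2 = 23.5, R_n = min(1.2×23.5×12×400, 2.4×24×12×400) = 135.36 kN/bolt; interior L_c = 92 − 27 = 65, R_n = 276.48 kN/bolt. φR_n = 0.75 × (2×135.36 + 4×276.48) = 1032.5 kN.
Tension yield (gross): A_g = 191×12 = 2292 mm². φR_n = 0.90 × 250 × 2292 = 515.7 kN.
Block shear: shear path 2×[37+2×92] = 2×221 mm, A_gv = 5304, A_nv = 2×(221 − 2.5×29)×12 = 3564 mm²; tension across gage: (78 − 1×29)×12 = 588 mm². R_n = min(0.6×400×3564, 0.6×250×5304) + 1.0×400×588 = min(855.36, 795.6) + 235.2 = 1030.8 kN. φR_n = 0.75 × 1030.8 = 773.1 kN.
Governing: min(954.8, 1032.5, 515.7, 773.1) = 515.7 kN → gross-section yield.

515.7 kN (gross-section yield governs)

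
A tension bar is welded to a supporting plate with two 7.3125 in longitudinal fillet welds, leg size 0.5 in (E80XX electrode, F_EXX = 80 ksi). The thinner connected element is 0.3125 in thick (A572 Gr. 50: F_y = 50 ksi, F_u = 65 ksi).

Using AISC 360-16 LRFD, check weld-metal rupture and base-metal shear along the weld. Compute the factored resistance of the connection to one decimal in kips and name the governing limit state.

Weld metal: throat = 0.707×0.5 = 0.3535 in, L = 2×7.3125 = 14.625 in. φR_n = 0.75 × 0.6 × 80 × 0.3535 × 14.625 = 186.1 kips.
Base metal shear (0.3125 in plate): yield φR_n = 1.0×0.6×50×0.3125×14.625 = 137.1 kips; rupture φR_n = 0.75×0.6×65×0.3125×14.625 = 133.7 kips; take 133.7 kips (rupture).
Governing: min(186.1, 133.7) = 133.7 kips → base-metal shear.

133.7 kips (base-metal shear governs)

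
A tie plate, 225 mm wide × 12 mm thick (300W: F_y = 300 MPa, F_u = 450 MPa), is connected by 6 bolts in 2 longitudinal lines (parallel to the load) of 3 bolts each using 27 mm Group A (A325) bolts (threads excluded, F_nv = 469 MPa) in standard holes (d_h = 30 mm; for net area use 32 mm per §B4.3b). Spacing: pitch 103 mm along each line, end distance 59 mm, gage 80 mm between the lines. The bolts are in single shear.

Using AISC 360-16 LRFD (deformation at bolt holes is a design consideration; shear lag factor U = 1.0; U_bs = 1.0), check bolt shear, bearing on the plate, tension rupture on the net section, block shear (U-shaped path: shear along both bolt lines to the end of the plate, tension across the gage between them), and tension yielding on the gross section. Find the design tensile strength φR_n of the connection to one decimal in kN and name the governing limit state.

Bolt shear: A_b = π(27)²/4 = 572.56 mm². φR_n = 0.75 × 469 × 572.56 × 6 × 1 = 1208.4 kN.
Bearing (12 mm plate, F_u = 450 MPa): end bolts L_c = 59 − 30/2 = 44, R_n = min(1.2×44×12×450, 2.4×27×12×450) = 285.12 kN/bolt; interior L_c = 103 − 30 = 73, R_n = 349.92 kN/bolt. φR_n = 0.75 × (2×285.12 + 4×349.92) = 1477.4 kN.
Tension rupture (net): A_n = (225 − 2×32)×12 = 1932 mm² (U = 1.0, A_e = A_n). φR_n = 0.75 × 450 × 1932 = 652.1 kN.
Block shear: shear path 2×[59+2×103] = 2×265 mm, A_gv = 6360, A_nv = 2×(265 − 2.5×32)×12 = 4440 mm²; tension across gage: (80 − 1×32)×12 = 576 mm². R_n = min(0.6×450×4440, 0.6×300×6360) + 1.0×450×576 = min(1198.8, 1144.8) + 259.2 = 1404 kN. φR_n = 0.75 × 1404 = 1053.0 kN.
Tension yield (gross): A_g = 225×12 = 2700 mm². φR_n = 0.90 × 300 × 2700 = 729.0 kN.
Governing: min(1208.4, 1477.4, 652.1, 1053.0, 729.0) = 652.1 kN → net-section rupture.

652.1 kN (net-section rupture governs)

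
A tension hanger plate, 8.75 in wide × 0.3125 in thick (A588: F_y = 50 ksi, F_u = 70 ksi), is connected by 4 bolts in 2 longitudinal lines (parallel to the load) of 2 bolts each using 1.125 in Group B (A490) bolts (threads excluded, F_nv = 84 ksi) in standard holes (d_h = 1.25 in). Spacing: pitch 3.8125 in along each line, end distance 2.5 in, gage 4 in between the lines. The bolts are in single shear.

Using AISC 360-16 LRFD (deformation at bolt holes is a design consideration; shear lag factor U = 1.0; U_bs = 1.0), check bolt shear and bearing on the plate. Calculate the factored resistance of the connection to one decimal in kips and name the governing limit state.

Bolt shear: A_b = π(1.125)²/4 = 0.99402 in². φR_n = 0.75 × 84 × 0.99402 × 4 × 1 = 250.5 kips.
Bearing (0.3125 in plate, F_u = 70 ksi): end bolts L_c = 2.5 − 1.25/2 = 1.875, R_n = min(1.2×1.875×0.3125×70, 2.4×1.125×0.3125×70) = 49.219 kips/bolt; interior L_c = 3.8125 − 1.25 = 2.5625, R_n = 59.063 kips/bolt. φR_n = 0.75 × (2×49.219 + 2×59.063) = 162.4 kips.
Governing: min(250.5, 162.4) = 162.4 kips → bearing.

162.4 kips (bearing governs)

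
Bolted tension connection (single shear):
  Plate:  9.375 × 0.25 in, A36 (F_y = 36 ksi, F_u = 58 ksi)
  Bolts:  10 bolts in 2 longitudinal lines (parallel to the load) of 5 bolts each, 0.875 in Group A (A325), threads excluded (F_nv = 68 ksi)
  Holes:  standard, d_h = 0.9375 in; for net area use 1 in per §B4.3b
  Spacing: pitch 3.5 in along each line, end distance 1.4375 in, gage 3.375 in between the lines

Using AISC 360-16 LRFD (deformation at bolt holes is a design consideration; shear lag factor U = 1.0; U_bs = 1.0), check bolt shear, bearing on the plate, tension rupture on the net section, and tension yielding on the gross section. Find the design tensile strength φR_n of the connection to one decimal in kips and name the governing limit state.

75.9 kips (gross-section yield governs)

Bolt shear: A_b = π(0.875)²/4 = 0.60132 in². φR_n = 0.75 × 68 × 0.60132 × 10 × 1 = 306.7 kips.
Bearing (0.25 in plate, F_u = 58 ksi): end bolts L_c = 1.4375 − 0.9375/2 = 0.96875, R_n = min(1.2×0.96875×0.25×58, 2.4×0.875×0.25×58) = 16.856 kips/bolt; interior L_c = 3.5 − 0.9375 = 2.5625, R_n = 30.45 kips/bolt. φR_n = 0.75 × (2×16.856 + 8×30.45) = 208.0 kips.
Tension rupture (net): A_n = (9.375 − 2×1)×0.25 = 1.8438 in² (U = 1.0, A_e = A_n). φR_n = 0.75 × 58 × 1.8438 = 80.2 kips.
Tension yield (gross): A_g = 9.375×0.25 = 2.3438 in². φR_n = 0.90 × 36 × 2.3438 = 75.9 kips.
Governing: min(306.7, 208.0, 80.2, 75.9) = 75.9 kips → gross-section yield.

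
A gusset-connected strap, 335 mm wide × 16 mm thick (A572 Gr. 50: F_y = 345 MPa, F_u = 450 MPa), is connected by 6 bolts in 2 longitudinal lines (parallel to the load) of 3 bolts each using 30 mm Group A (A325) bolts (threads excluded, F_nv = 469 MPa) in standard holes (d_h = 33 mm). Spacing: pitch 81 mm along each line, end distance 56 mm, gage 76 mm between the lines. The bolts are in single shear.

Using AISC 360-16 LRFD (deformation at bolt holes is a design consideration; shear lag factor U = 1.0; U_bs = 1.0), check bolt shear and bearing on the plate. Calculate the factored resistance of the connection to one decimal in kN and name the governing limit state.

Bolt shear: A_b = π(30)²/4 = 706.86 mm². φR_n = 0.75 × 469 × 706.86 × 6 × 1 = 1491.8 kN.
Bearing (16 mm plate, F_u = 450 MPa): end bolts L_c = 56 − 33/2 = 39.5, R_n = min(1.2×39.5×16×450, 2.4×30×16×450) = 341.28 kN/bolt; interior L_c = 81 − 33 = 48, R_n = 414.72 kN/bolt. φR_n = 0.75 × (2×341.28 + 4×414.72) = 1756.1 kN.
Governing: min(1491.8, 1756.1) = 1491.8 kN → bolt shear.

1491.8 kN (bolt shear governs)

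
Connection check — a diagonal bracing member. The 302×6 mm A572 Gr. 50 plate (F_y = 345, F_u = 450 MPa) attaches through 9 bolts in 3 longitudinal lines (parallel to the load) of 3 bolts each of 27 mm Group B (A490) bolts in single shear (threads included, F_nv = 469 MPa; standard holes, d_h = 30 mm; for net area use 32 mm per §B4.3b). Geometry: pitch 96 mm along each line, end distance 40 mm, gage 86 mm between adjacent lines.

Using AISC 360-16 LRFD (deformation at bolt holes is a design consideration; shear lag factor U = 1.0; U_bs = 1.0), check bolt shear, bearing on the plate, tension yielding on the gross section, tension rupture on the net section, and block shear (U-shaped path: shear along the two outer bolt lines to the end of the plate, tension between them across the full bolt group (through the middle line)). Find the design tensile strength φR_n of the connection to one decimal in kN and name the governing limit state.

Bolt shear: A_b = π(27)²/4 = 572.56 mm². φR_n = 0.75 × 469 × 572.56 × 9 × 1 = 1812.6 kN.
Bearing (6 mm plate, F_u = 450 MPa): end bolts L_c = 40 − 30/2 = 25, R_n = min(1.2×25×6×450, 2.4×27×6×450) = 81 kN/bolt; interior L_c = 96 − 30 = 66, R_n = 174.96 kN/bolt. φR_n = 0.75 × (3×81 + 6×174.96) = 969.6 kN.
Tension yield (gross): A_g = 302×6 = 1812 mm². φR_n = 0.90 × 345 × 1812 = 562.6 kN.
Tension rupture (net): A_n = (302 − 3×32)×6 = 1236 mm² (U = 1.0, A_e = A_n). φR_n = 0.75 × 450 × 1236 = 417.2 kN.
Block shear: shear path 2×[40+2×96] = 2×232 mm, A_gv = 2784, A_nv = 2×(232 − 2.5×32)×6 = 1824 mm²; tension across gage: (172 − 2×32)×6 = 648 mm². R_n = min(0.6×450×1824, 0.6×345×2784) + 1.0×450×648 = min(492.48, 576.29) + 291.6 = 784.08 kN. φR_n = 0.75 × 784.08 = 588.1 kN.
Governing: min(1812.6, 969.6, 562.6, 417.2, 588.1) = 417.2 kN → net-section rupture.

417.2 kN (net-section rupture governs)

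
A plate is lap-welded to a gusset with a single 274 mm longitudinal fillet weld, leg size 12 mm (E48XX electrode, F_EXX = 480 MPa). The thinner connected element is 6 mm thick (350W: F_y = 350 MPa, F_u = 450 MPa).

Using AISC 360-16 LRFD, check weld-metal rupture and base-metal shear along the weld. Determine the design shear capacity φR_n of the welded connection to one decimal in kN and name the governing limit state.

332.9 kN (base-metal shear governs)

Weld metal: throat = 0.707×12 = 8.484 mm, L = 274 mm. φR_n = 0.75 × 0.6 × 480 × 8.484 × 274 = 502.1 kN.
Base metal shear (6 mm plate): yield φR_n = 1.0×0.6×350×6×274 = 345.2 kN; rupture φR_n = 0.75×0.6×450×6×274 = 332.9 kN; take 332.9 kN (rupture).
Governing: min(502.1, 332.9) = 332.9 kN → base-metal shear.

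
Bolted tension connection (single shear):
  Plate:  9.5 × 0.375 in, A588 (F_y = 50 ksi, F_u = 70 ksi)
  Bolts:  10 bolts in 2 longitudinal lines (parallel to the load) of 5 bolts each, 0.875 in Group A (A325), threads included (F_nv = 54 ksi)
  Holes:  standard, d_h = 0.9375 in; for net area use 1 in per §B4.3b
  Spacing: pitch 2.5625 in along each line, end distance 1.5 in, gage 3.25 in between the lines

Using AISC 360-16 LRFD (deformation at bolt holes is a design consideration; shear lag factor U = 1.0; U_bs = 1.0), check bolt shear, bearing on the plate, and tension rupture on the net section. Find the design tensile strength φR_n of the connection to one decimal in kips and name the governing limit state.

147.7 kips (net-section rupture governs)

Bolt shear: A_b = π(0.875)²/4 = 0.60132 in². φR_n = 0.75 × 54 × 0.60132 × 10 × 1 = 243.5 kips.
Bearing (0.375 in plate, F_u = 70 ksi): end bolts L_c = 1.5 − 0.9375/2 = 1.03125, R_n = min(1.2×1.03125×0.375×70, 2.4×0.875×0.375×70) = 32.484 kips/bolt; interior L_c = 2.5625 − 0.9375 = 1.625, R_n = 51.188 kips/bolt. φR_n = 0.75 × (2×32.484 + 8×51.188) = 355.9 kips.
Tension rupture (net): A_n = (9.5 − 2×1)×0.375 = 2.8125 in² (U = 1.0, A_e = A_n). φR_n = 0.75 × 70 × 2.8125 = 147.7 kips.
Governing: min(243.5, 355.9, 147.7) = 147.7 kips → net-section rupture.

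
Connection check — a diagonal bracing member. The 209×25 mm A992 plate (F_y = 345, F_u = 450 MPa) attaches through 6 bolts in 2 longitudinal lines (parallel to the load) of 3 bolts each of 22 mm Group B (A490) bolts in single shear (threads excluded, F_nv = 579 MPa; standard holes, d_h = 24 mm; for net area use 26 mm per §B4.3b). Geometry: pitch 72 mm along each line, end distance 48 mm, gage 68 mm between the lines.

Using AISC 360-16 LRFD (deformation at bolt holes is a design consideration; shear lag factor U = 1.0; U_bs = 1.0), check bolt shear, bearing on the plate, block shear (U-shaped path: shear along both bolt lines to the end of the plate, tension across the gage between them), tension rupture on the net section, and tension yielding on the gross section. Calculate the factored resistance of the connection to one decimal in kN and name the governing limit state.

990.4 kN (bolt shear governs)

Bolt shear: A_b = π(22)²/4 = 380.13 mm². φR_n = 0.75 × 579 × 380.13 × 6 × 1 = 990.4 kN.
Bearing (25 mm plate, F_u = 450 MPa): end bolts L_c = 48 − 24/2 = 36, R_n = min(1.2×36×25×450, 2.4×22×25×450) = 486 kN/bolt; interior L_c = 72 − 24 = 48, R_n = 594 kN/bolt. φR_n = 0.75 × (2×486 + 4×594) = 2511.0 kN.
Block shear: shear path 2×[48+2×72] = 2×192 mm, A_gv = 9600, A_nv = 2×(192 − 2.5×26)×25 = 6350 mm²; tension across gage: (68 − 1×26)×25 = 1050 mm². R_n = min(0.6×450×6350, 0.6×345×9600) + 1.0×450×1050 = min(1714.5, 1987.2) + 472.5 = 2187 kN. φR_n = 0.75 × 2187 = 1640.3 kN.
Tension rupture (net): A_n = (209 − 2×26)×25 = 3925 mm² (U = 1.0, A_e = A_n). φR_n = 0.75 × 450 × 3925 = 1324.7 kN.
Tension yield (gross): A_g = 209×25 = 5225 mm². φR_n = 0.90 × 345 × 5225 = 1622.4 kN.
Governing: min(990.4, 2511.0, 1640.3, 1324.7, 1622.4) = 990.4 kN → bolt shear.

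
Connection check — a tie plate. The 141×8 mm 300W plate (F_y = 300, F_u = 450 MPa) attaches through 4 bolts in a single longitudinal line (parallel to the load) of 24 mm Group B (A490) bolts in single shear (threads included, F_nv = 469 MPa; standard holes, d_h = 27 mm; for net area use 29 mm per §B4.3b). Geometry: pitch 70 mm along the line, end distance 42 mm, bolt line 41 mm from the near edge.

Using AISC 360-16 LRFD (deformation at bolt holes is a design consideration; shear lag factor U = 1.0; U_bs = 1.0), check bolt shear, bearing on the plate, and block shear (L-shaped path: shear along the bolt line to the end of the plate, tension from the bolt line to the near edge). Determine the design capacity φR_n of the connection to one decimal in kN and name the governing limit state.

Bolt shear: A_b = π(24)²/4 = 452.39 mm². φR_n = 0.75 × 469 × 452.39 × 4 × 1 = 636.5 kN.
Bearing (8 mm plate, F_u = 450 MPa): end bolts L_c = 42 − 27/2 = 28.5, R_n = min(1.2×28.5×8×450, 2.4×24×8×450) = 123.12 kN/bolt; interior L_c = 70 − 27 = 43, R_n = 185.76 kN/bolt. φR_n = 0.75 × (1×123.12 + 3×185.76) = 510.3 kN.
Block shear: shear path 1×[42+3×70] = 1×252 mm, A_gv = 2016, A_nv = 1×(252 − 3.5×29)×8 = 1204 mm²; tension to near edge: (41 − 0.5×29)×8 = 212 mm². R_n = min(0.6×450×1204, 0.6×300×2016) + 1.0×450×212 = min(325.08, 362.88) + 95.4 = 420.48 kN. φR_n = 0.75 × 420.48 = 315.4 kN.
Governing: min(636.5, 510.3, 315.4) = 315.4 kN → block shear.

315.4 kN (block shear governs)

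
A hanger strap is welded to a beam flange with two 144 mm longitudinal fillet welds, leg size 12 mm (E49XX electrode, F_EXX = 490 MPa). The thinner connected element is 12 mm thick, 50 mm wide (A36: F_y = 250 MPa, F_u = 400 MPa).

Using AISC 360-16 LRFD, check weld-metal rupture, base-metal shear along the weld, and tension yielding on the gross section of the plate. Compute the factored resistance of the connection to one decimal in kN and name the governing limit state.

Weld metal: throat = 0.707×12 = 8.484 mm, L = 2×144 = 288 mm. φR_n = 0.75 × 0.6 × 490 × 8.484 × 288 = 538.8 kN.
Base metal shear (12 mm plate): yield φR_n = 1.0×0.6×250×12×288 = 518.4 kN; rupture φR_n = 0.75×0.6×400×12×288 = 622.1 kN; take 518.4 kN (yield).
Tension yield (gross): A_g = 50×12 = 600 mm². φR_n = 0.90 × 250 × 600 = 135.0 kN.
Governing: min(538.8, 518.4, 135.0) = 135.0 kN → gross-section yield.

135.0 kN (gross-section yield governs)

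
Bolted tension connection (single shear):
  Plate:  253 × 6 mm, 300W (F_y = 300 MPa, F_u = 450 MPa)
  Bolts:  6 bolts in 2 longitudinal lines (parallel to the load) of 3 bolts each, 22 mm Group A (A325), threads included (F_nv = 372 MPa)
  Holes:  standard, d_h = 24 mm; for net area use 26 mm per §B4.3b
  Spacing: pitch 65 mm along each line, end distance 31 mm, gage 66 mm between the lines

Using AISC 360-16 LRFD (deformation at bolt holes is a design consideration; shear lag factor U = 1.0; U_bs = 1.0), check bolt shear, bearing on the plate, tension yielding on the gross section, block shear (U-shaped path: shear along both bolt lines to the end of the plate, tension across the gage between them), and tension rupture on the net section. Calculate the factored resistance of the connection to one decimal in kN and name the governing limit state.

Bolt shear: A_b = π(22)²/4 = 380.13 mm². φR_n = 0.75 × 372 × 380.13 × 6 × 1 = 636.3 kN.
Bearing (6 mm plate, F_u = 450 MPa): end bolts L_c = 31 − 24/2 = 19, R_n = min(1.2×19×6×450, 2.4×22×6×450) = 61.56 kN/bolt; interior L_c = 65 − 24 = 41, R_n = 132.84 kN/bolt. φR_n = 0.75 × (2×61.56 + 4×132.84) = 490.9 kN.
Tension yield (gross): A_g = 253×6 = 1518 mm². φR_n = 0.90 × 300 × 1518 = 409.9 kN.
Block shear: shear path 2×[31+2×65] = 2×161 mm, A_gv = 1932, A_nv = 2×(161 − 2.5×26)×6 = 1152 mm²; tension across gage: (66 − 1×26)×6 = 240 mm². R_n = min(0.6×450×1152, 0.6×300×1932) + 1.0×450×240 = min(311.04, 347.76) + 108 = 419.04 kN. φR_n = 0.75 × 419.04 = 314.3 kN.
Tension rupture (net): A_n = (253 − 2×26)×6 = 1206 mm² (U = 1.0, A_e = A_n). φR_n = 0.75 × 450 × 1206 = 407.0 kN.
Governing: min(636.3, 490.9, 409.9, 314.3, 407.0) = 314.3 kN → block shear.

314.3 kN (block shear governs)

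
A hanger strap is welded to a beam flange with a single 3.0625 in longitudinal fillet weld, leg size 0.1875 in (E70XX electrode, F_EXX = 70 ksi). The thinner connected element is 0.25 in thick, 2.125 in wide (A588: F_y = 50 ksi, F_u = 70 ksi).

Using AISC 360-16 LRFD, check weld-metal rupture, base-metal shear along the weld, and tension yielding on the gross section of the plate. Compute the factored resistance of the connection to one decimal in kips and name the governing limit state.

Weld metal: throat = 0.707×0.1875 = 0.13256 in, L = 3.0625 in. φR_n = 0.75 × 0.6 × 70 × 0.13256 × 3.0625 = 12.8 kips.
Base metal shear (0.25 in plate): yield φR_n = 1.0×0.6×50×0.25×3.0625 = 23.0 kips; rupture φR_n = 0.75×0.6×70×0.25×3.0625 = 24.1 kips; take 23.0 kips (yield).
Tension yield (gross): A_g = 2.125×0.25 = 0.53125 in². φR_n = 0.90 × 50 × 0.53125 = 23.9 kips.
Governing: min(12.8, 23.0, 23.9) = 12.8 kips → weld metal.

12.8 kips (weld metal governs)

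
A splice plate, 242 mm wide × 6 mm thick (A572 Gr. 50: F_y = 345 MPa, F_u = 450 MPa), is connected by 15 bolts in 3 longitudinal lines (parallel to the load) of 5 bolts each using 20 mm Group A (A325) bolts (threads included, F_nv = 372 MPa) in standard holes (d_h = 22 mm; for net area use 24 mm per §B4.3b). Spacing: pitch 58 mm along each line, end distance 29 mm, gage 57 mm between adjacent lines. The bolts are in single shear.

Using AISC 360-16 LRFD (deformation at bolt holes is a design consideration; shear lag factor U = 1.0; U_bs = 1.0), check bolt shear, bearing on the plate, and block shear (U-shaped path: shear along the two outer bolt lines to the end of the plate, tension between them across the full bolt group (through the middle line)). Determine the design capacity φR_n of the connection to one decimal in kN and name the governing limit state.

Bolt shear: A_b = π(20)²/4 = 314.16 mm². φR_n = 0.75 × 372 × 314.16 × 15 × 1 = 1314.8 kN.
Bearing (6 mm plate, F_u = 450 MPa): end bolts L_c = 29 − 22/2 = 18, R_n = min(1.2×18×6×450, 2.4×20×6×450) = 58.32 kN/bolt; interior L_c = 58 − 22 = 36, R_n = 116.64 kN/bolt. φR_n = 0.75 × (3×58.32 + 12×116.64) = 1181.0 kN.
Block shear: shear path 2×[29+4×58] = 2×261 mm, A_gv = 3132, A_nv = 2×(261 − 4.5×24)×6 = 1836 mm²; tension across gage: (114 − 2×24)×6 = 396 mm². R_n = min(0.6×450×1836, 0.6×345×3132) + 1.0×450×396 = min(495.72, 648.32) + 178.2 = 673.92 kN. φR_n = 0.75 × 673.92 = 505.4 kN.
Governing: min(1314.8, 1181.0, 505.4) = 505.4 kN → block shear.

505.4 kN (block shear governs)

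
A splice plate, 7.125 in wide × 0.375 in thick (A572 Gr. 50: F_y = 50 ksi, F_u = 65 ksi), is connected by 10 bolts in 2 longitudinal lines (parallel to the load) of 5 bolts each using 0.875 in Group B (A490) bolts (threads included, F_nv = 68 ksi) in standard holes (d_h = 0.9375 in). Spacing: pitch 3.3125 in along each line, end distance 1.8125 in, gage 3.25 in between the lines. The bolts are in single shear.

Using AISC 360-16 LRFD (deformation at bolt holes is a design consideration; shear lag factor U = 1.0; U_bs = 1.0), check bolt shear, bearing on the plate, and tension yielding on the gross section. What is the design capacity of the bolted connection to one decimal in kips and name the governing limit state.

120.2 kips (gross-section yield governs)

Bolt shear: A_b = π(0.875)²/4 = 0.60132 in². φR_n = 0.75 × 68 × 0.60132 × 10 × 1 = 306.7 kips.
Bearing (0.375 in plate, F_u = 65 ksi): end bolts L_c = 1.8125 − 0.9375/2 = 1.34375, R_n = min(1.2×1.34375×0.375×65, 2.4×0.875×0.375×65) = 39.305 kips/bolt; interior L_c = 3.3125 − 0.9375 = 2.375, R_n = 51.188 kips/bolt. φR_n = 0.75 × (2×39.305 + 8×51.188) = 366.1 kips.
Tension yield (gross): A_g = 7.125×0.375 = 2.6719 in². φR_n = 0.90 × 50 × 2.6719 = 120.2 kips.
Governing: min(306.7, 366.1, 120.2) = 120.2 kips → gross-section yield.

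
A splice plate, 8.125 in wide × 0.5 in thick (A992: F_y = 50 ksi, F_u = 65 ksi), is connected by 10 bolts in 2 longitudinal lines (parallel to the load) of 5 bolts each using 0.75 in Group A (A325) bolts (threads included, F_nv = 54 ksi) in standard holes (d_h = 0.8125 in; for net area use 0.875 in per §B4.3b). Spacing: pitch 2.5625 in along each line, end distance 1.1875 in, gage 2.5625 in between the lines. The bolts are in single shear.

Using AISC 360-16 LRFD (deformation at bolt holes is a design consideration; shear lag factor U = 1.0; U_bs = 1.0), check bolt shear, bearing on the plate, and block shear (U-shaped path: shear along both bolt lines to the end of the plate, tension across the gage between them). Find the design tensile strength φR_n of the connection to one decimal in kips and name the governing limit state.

Bolt shear: A_b = π(0.75)²/4 = 0.44179 in². φR_n = 0.75 × 54 × 0.44179 × 10 × 1 = 178.9 kips.
Bearing (0.5 in plate, F_u = 65 ksi): end bolts L_c = 1.1875 − 0.8125/2 = 0.78125, R_n = min(1.2×0.78125×0.5×65, 2.4×0.75×0.5×65) = 30.469 kips/bolt; interior L_c = 2.5625 − 0.8125 = 1.75, R_n = 58.5 kips/bolt. φR_n = 0.75 × (2×30.469 + 8×58.5) = 396.7 kips.
Block shear: shear path 2×[1.1875+4×2.5625] = 2×11.4375 in, A_gv = 11.438, A_nv = 2×(11.4375 − 4.5×0.875)×0.5 = 7.5 in²; tension across gage: (2.5625 − 1×0.875)×0.5 = 0.84375 in². R_n = min(0.6×65×7.5, 0.6×50×11.438) + 1.0×65×0.84375 = min(292.5, 343.14) + 54.844 = 347.34 kips. φR_n = 0.75 × 347.34 = 260.5 kips.
Governing: min(178.9, 396.7, 260.5) = 178.9 kips → bolt shear.

178.9 kips (bolt shear governs)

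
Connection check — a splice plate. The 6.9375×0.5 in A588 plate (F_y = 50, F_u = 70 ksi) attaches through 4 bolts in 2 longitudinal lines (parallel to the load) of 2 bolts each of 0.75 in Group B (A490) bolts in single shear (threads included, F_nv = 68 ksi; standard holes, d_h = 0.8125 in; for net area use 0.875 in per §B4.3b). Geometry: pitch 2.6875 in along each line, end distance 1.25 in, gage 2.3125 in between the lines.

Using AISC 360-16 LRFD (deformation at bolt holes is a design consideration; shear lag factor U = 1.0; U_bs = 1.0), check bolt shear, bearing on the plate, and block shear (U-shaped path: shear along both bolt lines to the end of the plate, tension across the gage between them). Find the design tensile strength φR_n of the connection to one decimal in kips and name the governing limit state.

Bolt shear: A_b = π(0.75)²/4 = 0.44179 in². φR_n = 0.75 × 68 × 0.44179 × 4 × 1 = 90.1 kips.
Bearing (0.5 in plate, F_u = 70 ksi): end bolts L_c = 1.25 − 0.8125/2 = 0.84375, R_n = min(1.2×0.84375×0.5×70, 2.4×0.75×0.5×70) = 35.438 kips/bolt; interior L_c = 2.6875 − 0.8125 = 1.875, R_n = 63 kips/bolt. φR_n = 0.75 × (2×35.438 + 2×63) = 147.7 kips.
Block shear: shear path 2×[1.25+1×2.6875] = 2×3.9375 in, A_gv = 3.9375, A_nv = 2×(3.9375 − 1.5×0.875)×0.5 = 2.625 in²; tension across gage: (2.3125 − 1×0.875)×0.5 = 0.71875 in². R_n = min(0.6×70×2.625, 0.6×50×3.9375) + 1.0×70×0.71875 = min(110.25, 118.13) + 50.313 = 160.56 kips. φR_n = 0.75 × 160.56 = 120.4 kips.
Governing: min(90.1, 147.7, 120.4) = 90.1 kips → bolt shear.

90.1 kips (bolt shear governs)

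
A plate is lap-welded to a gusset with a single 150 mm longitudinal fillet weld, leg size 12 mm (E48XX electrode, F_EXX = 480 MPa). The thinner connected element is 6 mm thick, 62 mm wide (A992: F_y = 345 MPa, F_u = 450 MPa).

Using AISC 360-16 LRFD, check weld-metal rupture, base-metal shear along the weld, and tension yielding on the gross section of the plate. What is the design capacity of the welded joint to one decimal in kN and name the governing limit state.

115.5 kN (gross-section yield governs)

Weld metal: throat = 0.707×12 = 8.484 mm, L = 150 mm. φR_n = 0.75 × 0.6 × 480 × 8.484 × 150 = 274.9 kN.
Base metal shear (6 mm plate): yield φR_n = 1.0×0.6×345×6×150 = 186.3 kN; rupture φR_n = 0.75×0.6×450×6×150 = 182.3 kN; take 182.3 kN (rupture).
Tension yield (gross): A_g = 62×6 = 372 mm². φR_n = 0.90 × 345 × 372 = 115.5 kN.
Governing: min(274.9, 182.3, 115.5) = 115.5 kN → gross-section yield.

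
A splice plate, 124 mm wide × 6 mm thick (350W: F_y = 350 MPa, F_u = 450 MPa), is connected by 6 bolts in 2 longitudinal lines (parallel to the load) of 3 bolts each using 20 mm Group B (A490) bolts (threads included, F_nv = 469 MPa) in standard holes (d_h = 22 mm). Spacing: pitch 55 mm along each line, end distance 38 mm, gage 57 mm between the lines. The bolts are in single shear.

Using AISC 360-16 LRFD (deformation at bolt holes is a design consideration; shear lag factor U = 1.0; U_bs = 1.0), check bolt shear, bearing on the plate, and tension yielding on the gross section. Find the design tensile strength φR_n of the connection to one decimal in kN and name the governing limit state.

234.4 kN (gross-section yield governs)

Bolt shear: A_b = π(20)²/4 = 314.16 mm². φR_n = 0.75 × 469 × 314.16 × 6 × 1 = 663.0 kN.
Bearing (6 mm plate, F_u = 450 MPa): end bolts L_c = 38 − 22/2 = 27, R_n = min(1.2×27×6×450, 2.4×20×6×450) = 87.48 kN/bolt; interior L_c = 55 − 22 = 33, R_n = 106.92 kN/bolt. φR_n = 0.75 × (2×87.48 + 4×106.92) = 452.0 kN.
Tension yield (gross): A_g = 124×6 = 744 mm². φR_n = 0.90 × 350 × 744 = 234.4 kN.
Governing: min(663.0, 452.0, 234.4) = 234.4 kN → gross-section yield.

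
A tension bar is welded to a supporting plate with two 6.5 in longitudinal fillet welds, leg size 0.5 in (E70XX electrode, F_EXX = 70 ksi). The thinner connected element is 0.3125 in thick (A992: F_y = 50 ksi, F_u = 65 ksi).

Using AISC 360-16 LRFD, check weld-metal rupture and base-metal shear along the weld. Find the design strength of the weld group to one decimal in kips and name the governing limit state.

118.8 kips (base-metal shear governs)

Weld metal: throat = 0.707×0.5 = 0.3535 in, L = 2×6.5 = 13 in. φR_n = 0.75 × 0.6 × 70 × 0.3535 × 13 = 144.8 kips.
Base metal shear (0.3125 in plate): yield φR_n = 1.0×0.6×50×0.3125×13 = 121.9 kips; rupture φR_n = 0.75×0.6×65×0.3125×13 = 118.8 kips; take 118.8 kips (rupture).
Governing: min(144.8, 118.8) = 118.8 kips → base-metal shear.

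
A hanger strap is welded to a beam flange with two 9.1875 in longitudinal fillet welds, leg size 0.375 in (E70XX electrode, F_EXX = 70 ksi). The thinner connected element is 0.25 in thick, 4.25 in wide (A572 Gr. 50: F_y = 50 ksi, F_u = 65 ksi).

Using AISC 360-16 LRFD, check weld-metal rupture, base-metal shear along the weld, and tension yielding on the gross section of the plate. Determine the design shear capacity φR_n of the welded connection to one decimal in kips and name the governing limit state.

47.8 kips (gross-section yield governs)

Weld metal: throat = 0.707×0.375 = 0.26513 in, L = 2×9.1875 = 18.375 in. φR_n = 0.75 × 0.6 × 70 × 0.26513 × 18.375 = 153.5 kips.
Base metal shear (0.25 in plate): yield φR_n = 1.0×0.6×50×0.25×18.375 = 137.8 kips; rupture φR_n = 0.75×0.6×65×0.25×18.375 = 134.4 kips; take 134.4 kips (rupture).
Tension yield (gross): A_g = 4.25×0.25 = 1.0625 in². φR_n = 0.90 × 50 × 1.0625 = 47.8 kips.
Governing: min(153.5, 134.4, 47.8) = 47.8 kips → gross-section yield.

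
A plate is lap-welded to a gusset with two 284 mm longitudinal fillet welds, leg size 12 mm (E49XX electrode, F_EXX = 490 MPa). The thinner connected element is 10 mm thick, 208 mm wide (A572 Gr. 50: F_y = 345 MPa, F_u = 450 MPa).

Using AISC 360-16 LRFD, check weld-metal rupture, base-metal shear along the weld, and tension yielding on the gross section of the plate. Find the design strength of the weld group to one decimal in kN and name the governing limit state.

Weld metal: throat = 0.707×12 = 8.484 mm, L = 2×284 = 568 mm. φR_n = 0.75 × 0.6 × 490 × 8.484 × 568 = 1062.6 kN.
Base metal shear (10 mm plate): yield φR_n = 1.0×0.6×345×10×568 = 1175.8 kN; rupture φR_n = 0.75×0.6×450×10×568 = 1150.2 kN; take 1150.2 kN (rupture).
Tension yield (gross): A_g = 208×10 = 2080 mm². φR_n = 0.90 × 345 × 2080 = 645.8 kN.
Governing: min(1062.6, 1150.2, 645.8) = 645.8 kN → gross-section yield.

645.8 kN (gross-section yield governs)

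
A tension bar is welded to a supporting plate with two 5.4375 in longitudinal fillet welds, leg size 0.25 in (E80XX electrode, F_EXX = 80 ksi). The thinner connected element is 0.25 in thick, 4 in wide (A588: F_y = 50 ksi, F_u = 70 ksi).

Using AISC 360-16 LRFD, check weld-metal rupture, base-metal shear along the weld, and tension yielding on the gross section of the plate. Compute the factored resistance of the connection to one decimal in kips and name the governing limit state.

45.0 kips (gross-section yield governs)

Weld metal: throat = 0.707×0.25 = 0.17675 in, L = 2×5.4375 = 10.875 in. φR_n = 0.75 × 0.6 × 80 × 0.17675 × 10.875 = 69.2 kips.
Base metal shear (0.25 in plate): yield φR_n = 1.0×0.6×50×0.25×10.875 = 81.6 kips; rupture φR_n = 0.75×0.6×70×0.25×10.875 = 85.6 kips; take 81.6 kips (yield).
Tension yield (gross): A_g = 4×0.25 = 1 in². φR_n = 0.90 × 50 × 1 = 45.0 kips.
Governing: min(69.2, 81.6, 45.0) = 45.0 kips → gross-section yield.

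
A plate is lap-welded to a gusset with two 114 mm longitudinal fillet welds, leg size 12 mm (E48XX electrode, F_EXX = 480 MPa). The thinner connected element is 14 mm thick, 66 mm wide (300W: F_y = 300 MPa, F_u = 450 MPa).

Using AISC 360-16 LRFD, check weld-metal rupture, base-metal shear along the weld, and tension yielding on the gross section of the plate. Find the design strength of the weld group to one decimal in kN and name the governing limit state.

Weld metal: throat = 0.707×12 = 8.484 mm, L = 2×114 = 228 mm. φR_n = 0.75 × 0.6 × 480 × 8.484 × 228 = 417.8 kN.
Base metal shear (14 mm plate): yield φR_n = 1.0×0.6×300×14×228 = 574.6 kN; rupture φR_n = 0.75×0.6×450×14×228 = 646.4 kN; take 574.6 kN (yield).
Tension yield (gross): A_g = 66×14 = 924 mm². φR_n = 0.90 × 300 × 924 = 249.5 kN.
Governing: min(417.8, 574.6, 249.5) = 249.5 kN → gross-section yield.

249.5 kN (gross-section yield governs)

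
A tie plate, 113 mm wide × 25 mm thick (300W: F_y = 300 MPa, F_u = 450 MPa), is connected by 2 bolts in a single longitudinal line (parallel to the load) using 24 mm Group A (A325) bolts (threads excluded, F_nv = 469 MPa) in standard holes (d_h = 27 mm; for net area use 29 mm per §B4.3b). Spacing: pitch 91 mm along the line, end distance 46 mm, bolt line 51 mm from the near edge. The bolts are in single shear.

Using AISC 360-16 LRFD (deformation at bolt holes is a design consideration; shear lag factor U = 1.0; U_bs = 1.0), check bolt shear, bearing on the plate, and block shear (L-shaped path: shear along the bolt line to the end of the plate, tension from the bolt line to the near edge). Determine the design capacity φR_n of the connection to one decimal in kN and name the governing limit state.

318.3 kN (bolt shear governs)

Bolt shear: A_b = π(24)²/4 = 452.39 mm². φR_n = 0.75 × 469 × 452.39 × 2 × 1 = 318.3 kN.
Bearing (25 mm plate, F_u = 450 MPa): end bolts L_c = 46 − 27/2 = 32.5, R_n = min(1.2×32.5×25×450, 2.4×24×25×450) = 438.75 kN/bolt; interior L_c = 91 − 27 = 64, R_n = 648 kN/bolt. φR_n = 0.75 × (1×438.75 + 1×648) = 815.1 kN.
Block shear: shear path 1×[46+1×91] = 1×137 mm, A_gv = 3425, A_nv = 1×(137 − 1.5×29)×25 = 2337.5 mm²; tension to near edge: (51 − 0.5×29)×25 = 912.5 mm². R_n = min(0.6×450×2337.5, 0.6×300×3425) + 1.0×450×912.5 = min(631.13, 616.5) + 410.63 = 1027.1 kN. φR_n = 0.75 × 1027.1 = 770.3 kN.
Governing: min(318.3, 815.1, 770.3) = 318.3 kN → bolt shear.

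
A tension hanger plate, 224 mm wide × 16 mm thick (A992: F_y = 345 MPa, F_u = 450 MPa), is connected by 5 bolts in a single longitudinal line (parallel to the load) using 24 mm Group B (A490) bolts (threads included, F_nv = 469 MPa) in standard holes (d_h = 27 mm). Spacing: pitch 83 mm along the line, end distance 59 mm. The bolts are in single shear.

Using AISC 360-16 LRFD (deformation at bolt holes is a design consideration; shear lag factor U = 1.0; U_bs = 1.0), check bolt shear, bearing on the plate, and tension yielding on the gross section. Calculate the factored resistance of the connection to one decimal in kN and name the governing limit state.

795.6 kN (bolt shear governs)

Bolt shear: A_b = π(24)²/4 = 452.39 mm². φR_n = 0.75 × 469 × 452.39 × 5 × 1 = 795.6 kN.
Bearing (16 mm plate, F_u = 450 MPa): end bolts L_c = 59 − 27/2 = 45.5, R_n = min(1.2×45.5×16×450, 2.4×24×16×450) = 393.12 kN/bolt; interior L_c = 83 − 27 = 56, R_n = 414.72 kN/bolt. φR_n = 0.75 × (1×393.12 + 4×414.72) = 1539.0 kN.
Tension yield (gross): A_g = 224×16 = 3584 mm². φR_n = 0.90 × 345 × 3584 = 1112.8 kN.
Governing: min(795.6, 1539.0, 1112.8) = 795.6 kN → bolt shear.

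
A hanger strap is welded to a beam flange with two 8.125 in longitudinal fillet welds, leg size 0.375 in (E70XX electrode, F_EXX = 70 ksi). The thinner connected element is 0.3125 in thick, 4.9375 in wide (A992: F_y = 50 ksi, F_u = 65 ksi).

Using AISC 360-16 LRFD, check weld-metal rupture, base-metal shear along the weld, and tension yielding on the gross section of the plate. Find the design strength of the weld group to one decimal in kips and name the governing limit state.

Weld metal: throat = 0.707×0.375 = 0.26513 in, L = 2×8.125 = 16.25 in. φR_n = 0.75 × 0.6 × 70 × 0.26513 × 16.25 = 135.7 kips.
Base metal shear (0.3125 in plate): yield φR_n = 1.0×0.6×50×0.3125×16.25 = 152.3 kips; rupture φR_n = 0.75×0.6×65×0.3125×16.25 = 148.5 kips; take 148.5 kips (rupture).
Tension yield (gross): A_g = 4.9375×0.3125 = 1.543 in². φR_n = 0.90 × 50 × 1.543 = 69.4 kips.
Governing: min(135.7, 148.5, 69.4) = 69.4 kips → gross-section yield.

69.4 kips (gross-section yield governs)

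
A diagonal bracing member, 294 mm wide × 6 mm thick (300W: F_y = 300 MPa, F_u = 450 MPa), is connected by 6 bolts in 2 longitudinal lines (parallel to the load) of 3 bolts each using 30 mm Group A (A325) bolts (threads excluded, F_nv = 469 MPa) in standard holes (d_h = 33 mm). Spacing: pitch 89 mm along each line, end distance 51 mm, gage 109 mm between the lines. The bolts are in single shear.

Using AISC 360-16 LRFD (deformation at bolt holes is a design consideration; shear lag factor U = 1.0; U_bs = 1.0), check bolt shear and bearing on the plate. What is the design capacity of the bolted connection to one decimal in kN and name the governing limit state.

712.0 kN (bearing governs)

Bolt shear: A_b = π(30)²/4 = 706.86 mm². φR_n = 0.75 × 469 × 706.86 × 6 × 1 = 1491.8 kN.
Bearing (6 mm plate, F_u = 450 MPa): end bolts L_c = 51 − 33/2 = 34.5, R_n = min(1.2×34.5×6×450, 2.4×30×6×450) = 111.78 kN/bolt; interior L_c = 89 − 33 = 56, R_n = 181.44 kN/bolt. φR_n = 0.75 × (2×111.78 + 4×181.44) = 712.0 kN.
Governing: min(1491.8, 712.0) = 712.0 kN → bearing.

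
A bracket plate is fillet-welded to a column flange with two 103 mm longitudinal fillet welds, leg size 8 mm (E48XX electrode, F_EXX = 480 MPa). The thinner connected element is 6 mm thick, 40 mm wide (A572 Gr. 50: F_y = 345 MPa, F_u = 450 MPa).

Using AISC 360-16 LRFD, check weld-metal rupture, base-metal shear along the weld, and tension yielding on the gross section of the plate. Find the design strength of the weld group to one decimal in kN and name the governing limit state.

Weld metal: throat = 0.707×8 = 5.656 mm, L = 2×103 = 206 mm. φR_n = 0.75 × 0.6 × 480 × 5.656 × 206 = 251.7 kN.
Base metal shear (6 mm plate): yield φR_n = 1.0×0.6×345×6×206 = 255.9 kN; rupture φR_n = 0.75×0.6×450×6×206 = 250.3 kN; take 250.3 kN (rupture).
Tension yield (gross): A_g = 40×6 = 240 mm². φR_n = 0.90 × 345 × 240 = 74.5 kN.
Governing: min(251.7, 250.3, 74.5) = 74.5 kN → gross-section yield.

74.5 kN (gross-section yield governs)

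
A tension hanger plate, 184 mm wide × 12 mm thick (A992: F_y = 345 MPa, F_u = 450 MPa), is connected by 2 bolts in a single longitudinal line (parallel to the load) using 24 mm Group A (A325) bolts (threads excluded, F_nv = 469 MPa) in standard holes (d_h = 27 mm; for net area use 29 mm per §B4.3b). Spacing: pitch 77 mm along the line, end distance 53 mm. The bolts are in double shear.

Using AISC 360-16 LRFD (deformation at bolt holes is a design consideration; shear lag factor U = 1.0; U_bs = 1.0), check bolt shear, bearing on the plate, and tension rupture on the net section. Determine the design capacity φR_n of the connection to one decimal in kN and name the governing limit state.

425.3 kN (bearing governs)

Bolt shear: A_b = π(24)²/4 = 452.39 mm². φR_n = 0.75 × 469 × 452.39 × 2 × 2 = 636.5 kN.
Bearing (12 mm plate, F_u = 450 MPa): end bolts L_c = 53 − 27/2 = 39.5, R_n = min(1.2×39.5×12×450, 2.4×24×12×450) = 255.96 kN/bolt; interior L_c = 77 − 27 = 50, R_n = 311.04 kN/bolt. φR_n = 0.75 × (1×255.96 + 1×311.04) = 425.3 kN.
Tension rupture (net): A_n = (184 − 1×29)×12 = 1860 mm² (U = 1.0, A_e = A_n). φR_n = 0.75 × 450 × 1860 = 627.8 kN.
Governing: min(636.5, 425.3, 627.8) = 425.3 kN → bearing.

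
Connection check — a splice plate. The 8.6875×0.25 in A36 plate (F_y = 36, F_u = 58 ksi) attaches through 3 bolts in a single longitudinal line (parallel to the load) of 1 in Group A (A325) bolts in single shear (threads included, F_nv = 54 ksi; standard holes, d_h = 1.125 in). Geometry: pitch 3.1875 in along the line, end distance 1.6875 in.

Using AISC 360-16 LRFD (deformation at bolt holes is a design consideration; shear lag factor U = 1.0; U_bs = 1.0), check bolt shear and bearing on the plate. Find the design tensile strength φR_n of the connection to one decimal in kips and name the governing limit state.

Bolt shear: A_b = π(1)²/4 = 0.7854 in². φR_n = 0.75 × 54 × 0.7854 × 3 × 1 = 95.4 kips.
Bearing (0.25 in plate, F_u = 58 ksi): end bolts L_c = 1.6875 − 1.125/2 = 1.125, R_n = min(1.2×1.125×0.25×58, 2.4×1×0.25×58) = 19.575 kips/bolt; interior L_c = 3.1875 − 1.125 = 2.0625, R_n = 34.8 kips/bolt. φR_n = 0.75 × (1×19.575 + 2×34.8) = 66.9 kips.
Governing: min(95.4, 66.9) = 66.9 kips → bearing.

66.9 kips (bearing governs)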